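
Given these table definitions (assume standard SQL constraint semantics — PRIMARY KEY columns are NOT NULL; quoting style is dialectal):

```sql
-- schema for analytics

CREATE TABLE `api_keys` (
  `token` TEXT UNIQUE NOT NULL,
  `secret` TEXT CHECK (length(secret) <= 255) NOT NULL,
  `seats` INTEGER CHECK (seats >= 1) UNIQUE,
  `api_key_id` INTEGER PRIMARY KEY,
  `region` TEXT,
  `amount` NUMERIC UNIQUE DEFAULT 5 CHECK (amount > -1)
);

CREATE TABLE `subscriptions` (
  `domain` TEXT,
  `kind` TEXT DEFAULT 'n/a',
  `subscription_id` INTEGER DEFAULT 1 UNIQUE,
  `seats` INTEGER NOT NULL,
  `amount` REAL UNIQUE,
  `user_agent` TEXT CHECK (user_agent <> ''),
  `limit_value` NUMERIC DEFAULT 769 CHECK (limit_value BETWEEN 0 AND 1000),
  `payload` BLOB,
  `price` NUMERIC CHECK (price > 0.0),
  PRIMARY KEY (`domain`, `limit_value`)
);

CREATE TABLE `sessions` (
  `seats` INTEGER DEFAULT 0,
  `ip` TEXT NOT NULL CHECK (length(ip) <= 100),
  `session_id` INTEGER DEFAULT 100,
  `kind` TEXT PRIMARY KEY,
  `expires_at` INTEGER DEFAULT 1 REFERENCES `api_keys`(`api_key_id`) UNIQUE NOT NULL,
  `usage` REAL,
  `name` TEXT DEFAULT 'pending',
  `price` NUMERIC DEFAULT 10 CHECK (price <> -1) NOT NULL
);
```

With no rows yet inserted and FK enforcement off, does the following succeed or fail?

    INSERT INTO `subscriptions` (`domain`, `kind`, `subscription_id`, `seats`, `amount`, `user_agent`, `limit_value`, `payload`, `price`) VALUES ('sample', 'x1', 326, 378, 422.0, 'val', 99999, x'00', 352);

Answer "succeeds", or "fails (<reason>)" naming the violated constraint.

fails (CHECK on limit_value)

The value 99999 for limit_value violates CHECK (limit_value BETWEEN 0 AND 1000).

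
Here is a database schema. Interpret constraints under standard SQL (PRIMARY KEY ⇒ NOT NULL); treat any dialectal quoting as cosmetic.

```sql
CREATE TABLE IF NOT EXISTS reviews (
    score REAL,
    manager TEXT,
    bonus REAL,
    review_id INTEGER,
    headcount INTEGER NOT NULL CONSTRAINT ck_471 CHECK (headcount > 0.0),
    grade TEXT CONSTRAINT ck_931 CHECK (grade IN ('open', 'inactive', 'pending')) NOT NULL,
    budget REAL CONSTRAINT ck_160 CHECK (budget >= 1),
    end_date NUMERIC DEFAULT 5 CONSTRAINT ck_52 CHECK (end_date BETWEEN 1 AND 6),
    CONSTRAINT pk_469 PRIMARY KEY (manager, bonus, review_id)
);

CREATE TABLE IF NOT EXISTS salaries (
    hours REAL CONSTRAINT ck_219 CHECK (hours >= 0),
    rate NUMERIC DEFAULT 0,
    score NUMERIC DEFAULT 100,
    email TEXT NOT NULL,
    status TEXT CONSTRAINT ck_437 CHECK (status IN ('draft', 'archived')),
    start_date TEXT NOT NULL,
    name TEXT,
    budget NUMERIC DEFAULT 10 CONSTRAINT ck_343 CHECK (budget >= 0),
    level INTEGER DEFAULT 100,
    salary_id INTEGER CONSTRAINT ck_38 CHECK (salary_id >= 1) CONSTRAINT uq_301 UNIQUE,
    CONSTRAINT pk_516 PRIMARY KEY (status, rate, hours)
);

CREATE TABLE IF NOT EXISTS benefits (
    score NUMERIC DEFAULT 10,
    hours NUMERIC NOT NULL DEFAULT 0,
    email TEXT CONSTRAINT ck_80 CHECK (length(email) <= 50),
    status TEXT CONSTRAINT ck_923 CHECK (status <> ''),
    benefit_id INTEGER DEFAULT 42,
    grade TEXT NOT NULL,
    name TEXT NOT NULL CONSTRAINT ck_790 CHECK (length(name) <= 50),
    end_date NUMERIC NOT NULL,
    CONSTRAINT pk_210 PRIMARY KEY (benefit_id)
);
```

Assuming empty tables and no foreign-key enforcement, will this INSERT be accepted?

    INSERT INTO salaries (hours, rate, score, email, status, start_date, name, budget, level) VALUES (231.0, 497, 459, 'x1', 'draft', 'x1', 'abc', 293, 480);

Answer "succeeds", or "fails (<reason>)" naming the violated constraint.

succeeds

NOT NULL columns: email is supplied; hours is supplied; rate is supplied; start_date is supplied; status is supplied.
CHECK constraints: 231.0 satisfies (hours >= 0); 'draft' satisfies (status IN ('draft', 'archived')); 293 satisfies (budget >= 0).
No constraint is violated.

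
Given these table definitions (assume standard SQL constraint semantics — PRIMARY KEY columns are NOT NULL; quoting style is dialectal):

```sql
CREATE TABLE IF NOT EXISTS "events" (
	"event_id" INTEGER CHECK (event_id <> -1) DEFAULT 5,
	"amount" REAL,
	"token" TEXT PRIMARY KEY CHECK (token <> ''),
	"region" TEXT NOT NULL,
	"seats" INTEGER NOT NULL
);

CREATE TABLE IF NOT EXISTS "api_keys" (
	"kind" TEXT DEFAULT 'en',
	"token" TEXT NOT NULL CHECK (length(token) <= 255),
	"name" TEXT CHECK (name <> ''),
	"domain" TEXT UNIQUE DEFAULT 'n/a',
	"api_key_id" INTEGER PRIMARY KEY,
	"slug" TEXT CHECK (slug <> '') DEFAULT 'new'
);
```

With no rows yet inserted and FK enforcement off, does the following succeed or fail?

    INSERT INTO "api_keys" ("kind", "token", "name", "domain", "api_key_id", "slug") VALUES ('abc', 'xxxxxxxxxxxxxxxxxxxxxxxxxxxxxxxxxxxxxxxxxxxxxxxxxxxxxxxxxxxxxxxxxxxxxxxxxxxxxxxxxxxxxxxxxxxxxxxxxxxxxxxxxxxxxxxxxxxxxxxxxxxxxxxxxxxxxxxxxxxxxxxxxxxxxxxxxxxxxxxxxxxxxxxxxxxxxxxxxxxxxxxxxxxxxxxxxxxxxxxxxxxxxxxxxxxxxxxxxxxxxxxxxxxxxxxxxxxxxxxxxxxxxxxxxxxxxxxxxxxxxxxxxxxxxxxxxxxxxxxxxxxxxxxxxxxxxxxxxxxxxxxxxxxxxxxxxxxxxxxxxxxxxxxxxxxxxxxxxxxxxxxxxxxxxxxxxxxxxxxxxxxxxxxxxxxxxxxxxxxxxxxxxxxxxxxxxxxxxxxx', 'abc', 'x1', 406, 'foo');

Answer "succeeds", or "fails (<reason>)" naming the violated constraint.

The value 'xxxxxxxxxxxxxxxxxxxxxxxxxxxxxxxxxxxxxxxxxxxxxxxxxxxxxxxxxxxxxxxxxxxxxxxxxxxxxxxxxxxxxxxxxxxxxxxxxxxxxxxxxxxxxxxxxxxxxxxxxxxxxxxxxxxxxxxxxxxxxxxxxxxxxxxxxxxxxxxxxxxxxxxxxxxxxxxxxxxxxxxxxxxxxxxxxxxxxxxxxxxxxxxxxxxxxxxxxxxxxxxxxxxxxxxxxxxxxxxxxxxxxxxxxxxxxxxxxxxxxxxxxxxxxxxxxxxxxxxxxxxxxxxxxxxxxxxxxxxxxxxxxxxxxxxxxxxxxxxxxxxxxxxxxxxxxxxxxxxxxxxxxxxxxxxxxxxxxxxxxxxxxxxxxxxxxxxxxxxxxxxxxxxxxxxxxxxxxxxx' for token violates CHECK (length(token) <= 255).

fails (CHECK on token)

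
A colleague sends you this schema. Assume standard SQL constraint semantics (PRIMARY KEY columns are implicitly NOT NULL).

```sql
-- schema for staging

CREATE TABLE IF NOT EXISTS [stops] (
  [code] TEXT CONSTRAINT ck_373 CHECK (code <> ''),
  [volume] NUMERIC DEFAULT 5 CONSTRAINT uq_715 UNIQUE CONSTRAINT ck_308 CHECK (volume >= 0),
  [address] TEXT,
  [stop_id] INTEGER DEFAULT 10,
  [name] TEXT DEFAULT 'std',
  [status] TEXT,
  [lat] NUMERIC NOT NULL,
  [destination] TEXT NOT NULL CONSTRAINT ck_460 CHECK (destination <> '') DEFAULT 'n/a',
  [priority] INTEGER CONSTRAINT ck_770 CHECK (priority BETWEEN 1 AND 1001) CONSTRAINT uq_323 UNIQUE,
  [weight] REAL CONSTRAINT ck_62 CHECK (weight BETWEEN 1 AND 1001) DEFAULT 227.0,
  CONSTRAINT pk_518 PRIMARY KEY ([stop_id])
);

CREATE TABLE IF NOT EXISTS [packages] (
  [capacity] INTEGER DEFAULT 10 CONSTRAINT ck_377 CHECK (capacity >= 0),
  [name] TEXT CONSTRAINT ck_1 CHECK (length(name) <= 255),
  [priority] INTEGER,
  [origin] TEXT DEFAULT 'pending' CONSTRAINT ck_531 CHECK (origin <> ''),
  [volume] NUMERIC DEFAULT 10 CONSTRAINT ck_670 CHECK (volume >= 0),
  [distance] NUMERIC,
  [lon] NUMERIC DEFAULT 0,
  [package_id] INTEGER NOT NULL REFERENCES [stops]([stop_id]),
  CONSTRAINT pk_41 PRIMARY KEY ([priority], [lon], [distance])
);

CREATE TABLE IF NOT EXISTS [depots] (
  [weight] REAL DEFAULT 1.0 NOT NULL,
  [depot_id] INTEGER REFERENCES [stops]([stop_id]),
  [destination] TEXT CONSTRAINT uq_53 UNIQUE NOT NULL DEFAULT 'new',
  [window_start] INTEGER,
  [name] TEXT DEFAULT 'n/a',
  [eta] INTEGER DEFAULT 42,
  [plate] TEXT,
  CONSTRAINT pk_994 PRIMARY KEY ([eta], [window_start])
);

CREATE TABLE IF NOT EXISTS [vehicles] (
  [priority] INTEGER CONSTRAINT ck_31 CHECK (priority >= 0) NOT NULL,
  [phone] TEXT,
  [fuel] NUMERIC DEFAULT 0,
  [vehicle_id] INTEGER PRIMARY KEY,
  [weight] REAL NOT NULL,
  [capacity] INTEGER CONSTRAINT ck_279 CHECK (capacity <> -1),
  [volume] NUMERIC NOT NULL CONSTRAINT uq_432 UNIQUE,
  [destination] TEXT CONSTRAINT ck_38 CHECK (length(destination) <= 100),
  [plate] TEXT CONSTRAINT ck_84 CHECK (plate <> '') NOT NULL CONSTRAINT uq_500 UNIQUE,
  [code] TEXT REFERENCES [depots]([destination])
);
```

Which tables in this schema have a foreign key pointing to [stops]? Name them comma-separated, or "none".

packages, depots

- packages.package_id references stops(stop_id).
- depots.depot_id references stops(stop_id).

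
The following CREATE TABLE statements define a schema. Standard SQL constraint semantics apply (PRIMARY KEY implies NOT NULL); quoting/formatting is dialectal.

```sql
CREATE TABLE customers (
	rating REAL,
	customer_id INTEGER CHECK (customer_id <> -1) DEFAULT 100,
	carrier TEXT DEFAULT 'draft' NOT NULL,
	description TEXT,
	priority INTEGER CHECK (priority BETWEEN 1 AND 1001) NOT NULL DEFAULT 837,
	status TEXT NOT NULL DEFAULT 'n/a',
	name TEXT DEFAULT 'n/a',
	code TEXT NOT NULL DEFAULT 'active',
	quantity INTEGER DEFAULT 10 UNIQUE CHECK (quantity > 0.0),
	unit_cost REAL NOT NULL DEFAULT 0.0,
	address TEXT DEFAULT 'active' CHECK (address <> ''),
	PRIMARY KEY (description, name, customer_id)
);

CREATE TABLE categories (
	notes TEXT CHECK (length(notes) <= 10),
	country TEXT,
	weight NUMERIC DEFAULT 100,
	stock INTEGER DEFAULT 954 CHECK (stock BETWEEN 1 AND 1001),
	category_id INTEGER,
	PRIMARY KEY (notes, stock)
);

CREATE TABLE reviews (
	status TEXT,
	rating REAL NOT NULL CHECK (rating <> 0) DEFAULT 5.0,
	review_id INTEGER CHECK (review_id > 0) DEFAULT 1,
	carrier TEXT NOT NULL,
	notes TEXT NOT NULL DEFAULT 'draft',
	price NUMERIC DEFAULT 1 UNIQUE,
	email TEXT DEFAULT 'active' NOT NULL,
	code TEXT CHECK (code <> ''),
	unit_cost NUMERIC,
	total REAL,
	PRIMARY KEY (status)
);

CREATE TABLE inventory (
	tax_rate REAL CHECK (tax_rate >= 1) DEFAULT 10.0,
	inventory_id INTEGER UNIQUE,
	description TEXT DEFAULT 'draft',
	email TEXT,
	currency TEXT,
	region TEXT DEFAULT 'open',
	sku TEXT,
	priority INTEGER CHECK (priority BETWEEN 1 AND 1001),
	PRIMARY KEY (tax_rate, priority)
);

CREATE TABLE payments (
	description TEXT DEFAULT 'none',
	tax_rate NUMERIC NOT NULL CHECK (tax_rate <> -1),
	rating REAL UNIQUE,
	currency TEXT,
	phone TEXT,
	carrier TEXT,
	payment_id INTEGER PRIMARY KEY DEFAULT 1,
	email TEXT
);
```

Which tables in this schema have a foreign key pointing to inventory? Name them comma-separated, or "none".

none

No REFERENCES clause anywhere in the schema names inventory.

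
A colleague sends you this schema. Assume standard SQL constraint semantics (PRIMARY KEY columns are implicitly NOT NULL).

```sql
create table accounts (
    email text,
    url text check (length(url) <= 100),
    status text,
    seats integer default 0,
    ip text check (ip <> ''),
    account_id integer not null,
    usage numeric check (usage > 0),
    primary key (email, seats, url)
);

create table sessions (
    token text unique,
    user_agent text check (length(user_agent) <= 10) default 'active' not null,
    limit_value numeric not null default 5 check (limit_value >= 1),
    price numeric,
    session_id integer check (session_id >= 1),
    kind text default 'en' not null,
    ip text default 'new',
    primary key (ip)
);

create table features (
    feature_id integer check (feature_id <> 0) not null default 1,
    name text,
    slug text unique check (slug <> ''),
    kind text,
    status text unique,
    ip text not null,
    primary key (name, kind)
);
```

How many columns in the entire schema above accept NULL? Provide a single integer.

8

accounts: 3 nullable (status, ip, usage — PK (email, seats, url) and explicit NOT NULL columns excluded).
sessions: 3 nullable (token, price, session_id — PK (ip) and explicit NOT NULL columns excluded).
features: 2 nullable (slug, status — PK (name, kind) and explicit NOT NULL columns excluded).
Total: 3 + 3 + 2 = 8.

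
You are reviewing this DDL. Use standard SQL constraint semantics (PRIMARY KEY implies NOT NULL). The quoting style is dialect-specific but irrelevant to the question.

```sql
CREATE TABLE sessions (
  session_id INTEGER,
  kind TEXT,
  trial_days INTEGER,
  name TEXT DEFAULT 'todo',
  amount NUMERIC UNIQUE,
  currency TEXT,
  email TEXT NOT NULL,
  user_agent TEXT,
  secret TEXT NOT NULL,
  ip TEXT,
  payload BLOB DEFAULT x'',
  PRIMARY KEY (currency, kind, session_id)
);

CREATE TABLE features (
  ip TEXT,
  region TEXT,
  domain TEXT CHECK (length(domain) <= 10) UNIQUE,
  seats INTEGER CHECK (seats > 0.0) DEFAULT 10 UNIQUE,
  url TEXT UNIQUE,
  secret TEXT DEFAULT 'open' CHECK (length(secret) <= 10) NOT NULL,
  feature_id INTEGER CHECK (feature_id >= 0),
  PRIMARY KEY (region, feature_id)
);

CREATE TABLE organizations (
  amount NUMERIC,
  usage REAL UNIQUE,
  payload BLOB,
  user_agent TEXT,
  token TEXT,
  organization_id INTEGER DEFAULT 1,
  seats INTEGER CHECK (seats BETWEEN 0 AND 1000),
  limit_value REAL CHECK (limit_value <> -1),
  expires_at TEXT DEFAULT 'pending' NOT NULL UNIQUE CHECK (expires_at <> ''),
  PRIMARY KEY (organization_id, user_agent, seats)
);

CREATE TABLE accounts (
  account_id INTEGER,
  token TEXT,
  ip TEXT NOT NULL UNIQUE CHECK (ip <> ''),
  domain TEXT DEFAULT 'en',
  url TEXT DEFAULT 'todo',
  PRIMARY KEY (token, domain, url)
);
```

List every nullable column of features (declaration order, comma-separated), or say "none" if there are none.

- ip: no NOT NULL constraint applies → nullable.
- region: part of the PRIMARY KEY, which implies NOT NULL → not nullable.
- domain: CHECK does not forbid NULL (a CHECK constraint passes when its expression is NULL) → nullable.
- seats: CHECK does not forbid NULL (a CHECK constraint passes when its expression is NULL) → nullable.
- url: UNIQUE does not imply NOT NULL → nullable.
- secret: declared NOT NULL → not nullable.
- feature_id: part of the PRIMARY KEY, which implies NOT NULL → not nullable.

ip, domain, seats, url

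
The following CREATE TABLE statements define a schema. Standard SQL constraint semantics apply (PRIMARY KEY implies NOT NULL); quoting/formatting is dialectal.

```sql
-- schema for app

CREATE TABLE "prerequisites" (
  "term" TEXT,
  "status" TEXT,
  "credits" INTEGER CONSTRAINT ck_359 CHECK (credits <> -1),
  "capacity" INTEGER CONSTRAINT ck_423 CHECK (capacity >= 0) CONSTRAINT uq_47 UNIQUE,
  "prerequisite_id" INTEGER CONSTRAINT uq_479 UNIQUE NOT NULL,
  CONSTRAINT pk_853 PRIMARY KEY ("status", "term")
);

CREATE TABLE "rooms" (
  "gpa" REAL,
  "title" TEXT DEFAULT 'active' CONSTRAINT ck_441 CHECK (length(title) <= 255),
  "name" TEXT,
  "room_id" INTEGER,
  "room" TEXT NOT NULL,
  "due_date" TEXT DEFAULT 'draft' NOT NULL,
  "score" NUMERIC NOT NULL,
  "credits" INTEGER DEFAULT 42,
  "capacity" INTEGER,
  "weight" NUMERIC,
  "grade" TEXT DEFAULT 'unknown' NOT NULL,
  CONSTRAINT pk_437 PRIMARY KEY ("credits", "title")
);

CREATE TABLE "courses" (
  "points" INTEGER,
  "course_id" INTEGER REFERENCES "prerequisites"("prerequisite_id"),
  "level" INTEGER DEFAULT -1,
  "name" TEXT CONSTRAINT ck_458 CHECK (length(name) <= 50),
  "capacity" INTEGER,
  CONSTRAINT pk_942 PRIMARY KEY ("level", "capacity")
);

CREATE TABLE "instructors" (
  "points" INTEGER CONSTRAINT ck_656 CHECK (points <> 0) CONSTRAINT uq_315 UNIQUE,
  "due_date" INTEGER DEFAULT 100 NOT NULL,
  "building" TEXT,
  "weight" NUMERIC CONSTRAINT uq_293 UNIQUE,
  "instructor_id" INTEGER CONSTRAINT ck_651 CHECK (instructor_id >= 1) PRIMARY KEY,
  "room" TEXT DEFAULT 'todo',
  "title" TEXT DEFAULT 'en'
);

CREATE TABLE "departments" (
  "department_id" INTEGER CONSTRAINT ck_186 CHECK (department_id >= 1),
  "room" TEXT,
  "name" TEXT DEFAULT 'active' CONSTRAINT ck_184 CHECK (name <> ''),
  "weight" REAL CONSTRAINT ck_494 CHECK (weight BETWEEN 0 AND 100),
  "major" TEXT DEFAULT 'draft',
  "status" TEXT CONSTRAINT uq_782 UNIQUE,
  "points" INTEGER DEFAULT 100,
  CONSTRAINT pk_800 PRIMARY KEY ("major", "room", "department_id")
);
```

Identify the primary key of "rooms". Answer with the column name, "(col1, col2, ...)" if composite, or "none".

(credits, title)

A table-level PRIMARY KEY clause names 2 columns: credits, title.
This is a composite key — the combination is unique, not each column individually.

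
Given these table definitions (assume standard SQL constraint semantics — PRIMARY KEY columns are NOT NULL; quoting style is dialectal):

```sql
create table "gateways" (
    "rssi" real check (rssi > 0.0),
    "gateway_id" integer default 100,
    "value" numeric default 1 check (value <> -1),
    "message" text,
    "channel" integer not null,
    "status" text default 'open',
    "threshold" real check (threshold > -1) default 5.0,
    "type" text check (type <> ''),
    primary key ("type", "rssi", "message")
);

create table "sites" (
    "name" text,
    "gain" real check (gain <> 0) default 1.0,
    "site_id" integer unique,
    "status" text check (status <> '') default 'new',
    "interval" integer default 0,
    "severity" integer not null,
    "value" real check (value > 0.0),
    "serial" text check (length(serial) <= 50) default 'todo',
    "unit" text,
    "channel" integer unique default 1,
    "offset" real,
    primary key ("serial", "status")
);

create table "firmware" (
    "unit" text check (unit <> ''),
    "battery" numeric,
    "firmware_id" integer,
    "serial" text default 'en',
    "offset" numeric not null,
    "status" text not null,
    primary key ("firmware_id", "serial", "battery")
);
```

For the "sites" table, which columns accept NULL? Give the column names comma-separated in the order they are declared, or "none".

- name: no NOT NULL constraint applies → nullable.
- gain: CHECK does not forbid NULL (a CHECK constraint passes when its expression is NULL) → nullable.
- site_id: UNIQUE does not imply NOT NULL → nullable.
- status: part of the PRIMARY KEY, which implies NOT NULL → not nullable.
- interval: DEFAULT only fills an omitted column; an explicit NULL is still allowed → nullable.
- severity: declared NOT NULL → not nullable.
- value: CHECK does not forbid NULL (a CHECK constraint passes when its expression is NULL) → nullable.
- serial: part of the PRIMARY KEY, which implies NOT NULL → not nullable.
- unit: no NOT NULL constraint applies → nullable.
- channel: UNIQUE does not imply NOT NULL → nullable.
- offset: no NOT NULL constraint applies → nullable.

name, gain, site_id, interval, value, unit, channel, offset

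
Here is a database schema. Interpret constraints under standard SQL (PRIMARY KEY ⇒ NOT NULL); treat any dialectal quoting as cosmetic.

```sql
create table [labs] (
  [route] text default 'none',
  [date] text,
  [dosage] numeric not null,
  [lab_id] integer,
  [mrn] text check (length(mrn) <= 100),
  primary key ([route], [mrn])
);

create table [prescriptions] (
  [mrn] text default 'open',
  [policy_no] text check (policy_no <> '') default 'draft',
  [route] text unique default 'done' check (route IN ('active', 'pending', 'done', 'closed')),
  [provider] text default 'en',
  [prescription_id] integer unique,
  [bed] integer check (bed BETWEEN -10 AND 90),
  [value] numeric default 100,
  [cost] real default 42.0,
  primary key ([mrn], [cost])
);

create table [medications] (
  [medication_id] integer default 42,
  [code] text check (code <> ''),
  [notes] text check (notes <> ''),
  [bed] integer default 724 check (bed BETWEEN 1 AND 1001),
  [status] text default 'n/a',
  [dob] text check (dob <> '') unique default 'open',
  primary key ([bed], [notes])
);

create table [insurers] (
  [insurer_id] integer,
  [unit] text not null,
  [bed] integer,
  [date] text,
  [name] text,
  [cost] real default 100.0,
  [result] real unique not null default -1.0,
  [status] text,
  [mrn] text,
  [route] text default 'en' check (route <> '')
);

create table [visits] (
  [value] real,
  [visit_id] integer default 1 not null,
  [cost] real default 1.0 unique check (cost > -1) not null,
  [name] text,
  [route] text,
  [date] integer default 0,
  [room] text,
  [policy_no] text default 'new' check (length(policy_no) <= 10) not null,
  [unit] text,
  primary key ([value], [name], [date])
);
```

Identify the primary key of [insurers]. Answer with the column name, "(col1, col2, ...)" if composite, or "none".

No column is declared PRIMARY KEY inline, and there is no table-level PRIMARY KEY clause in insurers.

none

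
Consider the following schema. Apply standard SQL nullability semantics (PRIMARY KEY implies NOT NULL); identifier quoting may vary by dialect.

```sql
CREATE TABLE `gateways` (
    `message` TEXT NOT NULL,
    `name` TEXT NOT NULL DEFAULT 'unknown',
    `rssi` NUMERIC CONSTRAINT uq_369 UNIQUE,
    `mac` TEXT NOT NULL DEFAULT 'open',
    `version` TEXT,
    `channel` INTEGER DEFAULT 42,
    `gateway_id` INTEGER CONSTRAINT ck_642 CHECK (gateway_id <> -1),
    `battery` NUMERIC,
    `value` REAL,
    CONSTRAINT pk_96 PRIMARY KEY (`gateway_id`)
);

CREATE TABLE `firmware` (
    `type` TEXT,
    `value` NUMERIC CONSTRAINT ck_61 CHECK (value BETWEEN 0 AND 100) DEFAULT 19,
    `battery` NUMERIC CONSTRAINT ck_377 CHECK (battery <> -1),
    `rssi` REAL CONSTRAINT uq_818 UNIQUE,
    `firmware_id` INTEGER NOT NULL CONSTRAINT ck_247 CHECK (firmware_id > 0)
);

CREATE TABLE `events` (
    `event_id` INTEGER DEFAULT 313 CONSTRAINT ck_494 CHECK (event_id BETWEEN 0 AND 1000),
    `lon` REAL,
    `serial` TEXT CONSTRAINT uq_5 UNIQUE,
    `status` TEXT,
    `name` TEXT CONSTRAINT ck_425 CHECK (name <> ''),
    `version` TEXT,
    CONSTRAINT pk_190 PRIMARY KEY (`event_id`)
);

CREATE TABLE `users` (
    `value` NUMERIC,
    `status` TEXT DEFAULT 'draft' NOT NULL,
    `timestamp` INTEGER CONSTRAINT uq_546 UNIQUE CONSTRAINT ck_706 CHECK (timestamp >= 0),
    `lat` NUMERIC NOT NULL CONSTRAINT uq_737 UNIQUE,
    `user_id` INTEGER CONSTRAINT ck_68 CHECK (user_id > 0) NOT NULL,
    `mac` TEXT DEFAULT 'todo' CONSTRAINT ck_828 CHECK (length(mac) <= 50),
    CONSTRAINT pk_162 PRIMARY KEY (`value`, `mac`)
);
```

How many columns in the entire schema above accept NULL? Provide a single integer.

15

gateways: 5 nullable (rssi, version, channel, battery, value — PK (gateway_id) and explicit NOT NULL columns excluded).
firmware: 4 nullable (type, value, battery, rssi — PK none and explicit NOT NULL columns excluded).
events: 5 nullable (lon, serial, status, name, version — PK (event_id) and explicit NOT NULL columns excluded).
users: 1 nullable (timestamp — PK (value, mac) and explicit NOT NULL columns excluded).
Total: 5 + 4 + 5 + 1 = 15.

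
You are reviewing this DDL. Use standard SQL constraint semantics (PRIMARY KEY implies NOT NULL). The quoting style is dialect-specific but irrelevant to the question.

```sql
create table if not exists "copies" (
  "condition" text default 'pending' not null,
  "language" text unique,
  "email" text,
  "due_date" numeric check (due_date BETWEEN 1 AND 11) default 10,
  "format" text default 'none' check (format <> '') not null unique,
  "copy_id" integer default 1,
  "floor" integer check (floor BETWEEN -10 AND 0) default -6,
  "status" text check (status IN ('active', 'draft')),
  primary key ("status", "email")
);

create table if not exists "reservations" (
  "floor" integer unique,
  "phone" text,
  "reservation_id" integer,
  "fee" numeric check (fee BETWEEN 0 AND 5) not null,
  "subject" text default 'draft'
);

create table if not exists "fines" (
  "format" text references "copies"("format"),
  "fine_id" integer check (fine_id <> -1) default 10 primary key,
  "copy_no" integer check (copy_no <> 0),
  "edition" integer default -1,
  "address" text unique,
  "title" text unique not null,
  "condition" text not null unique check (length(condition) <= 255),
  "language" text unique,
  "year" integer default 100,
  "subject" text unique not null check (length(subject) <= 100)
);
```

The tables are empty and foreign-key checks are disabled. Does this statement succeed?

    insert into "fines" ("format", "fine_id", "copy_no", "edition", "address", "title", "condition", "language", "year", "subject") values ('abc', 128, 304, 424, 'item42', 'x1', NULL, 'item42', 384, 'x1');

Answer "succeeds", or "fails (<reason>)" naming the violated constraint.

fails (NOT NULL on condition)

condition is explicitly set to NULL, but condition is declared NOT NULL.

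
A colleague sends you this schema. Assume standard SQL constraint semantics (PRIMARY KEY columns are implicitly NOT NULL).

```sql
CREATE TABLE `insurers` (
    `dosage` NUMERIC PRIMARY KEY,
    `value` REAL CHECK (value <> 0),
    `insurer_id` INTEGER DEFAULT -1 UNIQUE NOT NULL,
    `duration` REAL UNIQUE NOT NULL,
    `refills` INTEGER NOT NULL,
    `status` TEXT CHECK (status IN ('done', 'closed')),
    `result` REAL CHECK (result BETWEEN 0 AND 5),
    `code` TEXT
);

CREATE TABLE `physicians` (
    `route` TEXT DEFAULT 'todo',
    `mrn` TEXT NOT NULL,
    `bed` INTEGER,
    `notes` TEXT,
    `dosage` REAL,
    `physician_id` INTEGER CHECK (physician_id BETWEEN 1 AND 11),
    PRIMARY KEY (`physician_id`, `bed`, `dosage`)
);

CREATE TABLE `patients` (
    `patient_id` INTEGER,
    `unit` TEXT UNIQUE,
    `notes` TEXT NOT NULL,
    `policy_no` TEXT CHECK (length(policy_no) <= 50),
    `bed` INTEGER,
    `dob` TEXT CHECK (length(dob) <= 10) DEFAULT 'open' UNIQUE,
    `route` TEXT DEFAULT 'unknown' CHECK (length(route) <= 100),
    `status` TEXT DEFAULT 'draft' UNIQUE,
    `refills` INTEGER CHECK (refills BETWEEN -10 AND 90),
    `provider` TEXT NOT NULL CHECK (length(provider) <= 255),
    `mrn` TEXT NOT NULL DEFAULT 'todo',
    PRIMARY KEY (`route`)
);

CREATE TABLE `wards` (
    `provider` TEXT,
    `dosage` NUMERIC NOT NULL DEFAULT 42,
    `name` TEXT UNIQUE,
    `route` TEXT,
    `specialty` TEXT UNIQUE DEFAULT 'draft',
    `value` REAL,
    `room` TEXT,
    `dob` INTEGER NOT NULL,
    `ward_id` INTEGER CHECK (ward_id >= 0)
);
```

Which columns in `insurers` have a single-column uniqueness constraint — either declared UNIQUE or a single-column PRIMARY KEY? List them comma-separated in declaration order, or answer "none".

- dosage: single-column PRIMARY KEY → unique.
- value: no UNIQUE or single-column PK constraint.
- insurer_id: declared UNIQUE → unique.
- duration: declared UNIQUE → unique.
- refills: no UNIQUE or single-column PK constraint.
- status: no UNIQUE or single-column PK constraint.
- result: no UNIQUE or single-column PK constraint.
- code: no UNIQUE or single-column PK constraint.

dosage, insurer_id, duration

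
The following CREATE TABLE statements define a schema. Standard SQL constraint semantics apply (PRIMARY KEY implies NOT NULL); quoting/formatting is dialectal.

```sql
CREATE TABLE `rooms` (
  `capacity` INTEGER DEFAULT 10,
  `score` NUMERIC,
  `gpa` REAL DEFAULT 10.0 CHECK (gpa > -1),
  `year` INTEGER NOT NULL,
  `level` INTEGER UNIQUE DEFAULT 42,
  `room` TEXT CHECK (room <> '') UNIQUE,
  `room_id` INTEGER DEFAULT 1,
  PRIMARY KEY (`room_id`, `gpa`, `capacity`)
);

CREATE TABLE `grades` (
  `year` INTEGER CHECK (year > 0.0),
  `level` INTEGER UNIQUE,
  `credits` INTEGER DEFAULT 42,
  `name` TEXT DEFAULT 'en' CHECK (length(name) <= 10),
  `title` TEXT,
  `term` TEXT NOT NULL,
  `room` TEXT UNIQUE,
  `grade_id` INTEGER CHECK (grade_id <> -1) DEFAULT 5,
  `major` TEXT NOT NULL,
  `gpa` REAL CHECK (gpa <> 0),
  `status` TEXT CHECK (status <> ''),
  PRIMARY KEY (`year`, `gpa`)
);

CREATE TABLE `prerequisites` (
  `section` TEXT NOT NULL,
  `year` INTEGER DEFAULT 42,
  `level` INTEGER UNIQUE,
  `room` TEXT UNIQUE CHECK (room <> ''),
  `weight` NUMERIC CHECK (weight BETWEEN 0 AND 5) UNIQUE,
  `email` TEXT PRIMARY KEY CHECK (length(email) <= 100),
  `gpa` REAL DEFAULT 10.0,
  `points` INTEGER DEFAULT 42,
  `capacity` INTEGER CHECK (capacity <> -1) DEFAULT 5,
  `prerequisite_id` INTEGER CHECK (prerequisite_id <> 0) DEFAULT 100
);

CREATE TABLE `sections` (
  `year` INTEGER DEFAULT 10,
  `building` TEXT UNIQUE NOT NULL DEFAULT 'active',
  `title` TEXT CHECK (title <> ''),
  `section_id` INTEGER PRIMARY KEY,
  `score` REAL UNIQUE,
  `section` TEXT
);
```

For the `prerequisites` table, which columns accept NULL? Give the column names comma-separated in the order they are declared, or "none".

year, level, room, weight, gpa, points, capacity, prerequisite_id

- section: declared NOT NULL → not nullable.
- year: DEFAULT only fills an omitted column; an explicit NULL is still allowed → nullable.
- level: UNIQUE does not imply NOT NULL → nullable.
- room: CHECK does not forbid NULL (a CHECK constraint passes when its expression is NULL) → nullable.
- weight: CHECK does not forbid NULL (a CHECK constraint passes when its expression is NULL) → nullable.
- email: part of the PRIMARY KEY, which implies NOT NULL → not nullable.
- gpa: DEFAULT only fills an omitted column; an explicit NULL is still allowed → nullable.
- points: DEFAULT only fills an omitted column; an explicit NULL is still allowed → nullable.
- capacity: CHECK does not forbid NULL (a CHECK constraint passes when its expression is NULL) → nullable.
- prerequisite_id: CHECK does not forbid NULL (a CHECK constraint passes when its expression is NULL) → nullable.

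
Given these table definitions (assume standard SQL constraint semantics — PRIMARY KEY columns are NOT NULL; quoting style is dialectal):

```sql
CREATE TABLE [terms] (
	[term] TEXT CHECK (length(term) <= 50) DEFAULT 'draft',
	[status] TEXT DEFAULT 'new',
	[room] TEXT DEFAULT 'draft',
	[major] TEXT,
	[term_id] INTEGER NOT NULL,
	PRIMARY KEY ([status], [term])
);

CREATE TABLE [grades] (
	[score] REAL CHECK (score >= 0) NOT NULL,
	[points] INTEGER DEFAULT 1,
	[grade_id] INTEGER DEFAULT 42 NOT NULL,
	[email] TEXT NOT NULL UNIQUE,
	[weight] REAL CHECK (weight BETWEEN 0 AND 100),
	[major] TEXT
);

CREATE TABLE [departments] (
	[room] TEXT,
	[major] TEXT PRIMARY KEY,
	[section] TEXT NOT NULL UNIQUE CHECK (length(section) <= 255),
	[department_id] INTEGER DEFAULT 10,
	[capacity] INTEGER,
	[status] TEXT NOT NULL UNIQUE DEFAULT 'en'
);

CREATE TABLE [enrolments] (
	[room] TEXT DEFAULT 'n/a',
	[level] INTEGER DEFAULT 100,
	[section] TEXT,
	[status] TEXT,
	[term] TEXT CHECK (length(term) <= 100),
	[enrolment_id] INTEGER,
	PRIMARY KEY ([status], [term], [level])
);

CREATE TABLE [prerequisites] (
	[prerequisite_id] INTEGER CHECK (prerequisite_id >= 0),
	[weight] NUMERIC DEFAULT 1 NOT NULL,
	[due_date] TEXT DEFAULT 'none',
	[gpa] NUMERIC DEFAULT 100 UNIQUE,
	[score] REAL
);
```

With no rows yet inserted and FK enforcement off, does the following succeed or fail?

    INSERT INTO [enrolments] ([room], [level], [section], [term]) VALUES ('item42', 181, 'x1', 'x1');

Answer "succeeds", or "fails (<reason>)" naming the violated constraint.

status is omitted from the column list and has no DEFAULT, so it would receive NULL.
But status is part of the PRIMARY KEY (implied NOT NULL).

fails (NOT NULL on status)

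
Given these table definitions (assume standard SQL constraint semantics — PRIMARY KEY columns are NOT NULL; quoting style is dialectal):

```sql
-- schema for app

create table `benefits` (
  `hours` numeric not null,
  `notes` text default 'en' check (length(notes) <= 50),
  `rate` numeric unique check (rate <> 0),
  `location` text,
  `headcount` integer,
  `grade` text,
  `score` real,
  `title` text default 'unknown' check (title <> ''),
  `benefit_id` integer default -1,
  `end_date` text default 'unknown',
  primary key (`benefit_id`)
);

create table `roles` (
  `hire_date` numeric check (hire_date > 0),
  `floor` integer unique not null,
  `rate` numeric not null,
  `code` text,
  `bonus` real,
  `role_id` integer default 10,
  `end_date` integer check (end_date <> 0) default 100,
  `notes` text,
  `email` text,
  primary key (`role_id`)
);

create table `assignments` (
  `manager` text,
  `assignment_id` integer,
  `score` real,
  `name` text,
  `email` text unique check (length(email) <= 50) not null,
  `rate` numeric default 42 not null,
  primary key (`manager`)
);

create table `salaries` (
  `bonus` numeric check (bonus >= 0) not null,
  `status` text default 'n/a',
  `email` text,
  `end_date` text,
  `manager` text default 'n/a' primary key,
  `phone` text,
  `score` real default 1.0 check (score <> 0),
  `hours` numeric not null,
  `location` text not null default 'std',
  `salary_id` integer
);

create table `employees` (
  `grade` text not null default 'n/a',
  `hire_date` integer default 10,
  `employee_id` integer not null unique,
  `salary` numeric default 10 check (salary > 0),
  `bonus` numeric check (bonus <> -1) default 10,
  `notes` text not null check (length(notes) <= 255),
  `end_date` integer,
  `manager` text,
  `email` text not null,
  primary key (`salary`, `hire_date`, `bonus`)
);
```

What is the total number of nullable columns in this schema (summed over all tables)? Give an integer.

benefits: 8 nullable (notes, rate, location, headcount, grade, score, title, end_date — PK (benefit_id) and explicit NOT NULL columns excluded).
roles: 6 nullable (hire_date, code, bonus, end_date, notes, email — PK (role_id) and explicit NOT NULL columns excluded).
assignments: 3 nullable (assignment_id, score, name — PK (manager) and explicit NOT NULL columns excluded).
salaries: 6 nullable (status, email, end_date, phone, score, salary_id — PK (manager) and explicit NOT NULL columns excluded).
employees: 2 nullable (end_date, manager — PK (salary, hire_date, bonus) and explicit NOT NULL columns excluded).
Total: 8 + 6 + 3 + 6 + 2 = 25.

25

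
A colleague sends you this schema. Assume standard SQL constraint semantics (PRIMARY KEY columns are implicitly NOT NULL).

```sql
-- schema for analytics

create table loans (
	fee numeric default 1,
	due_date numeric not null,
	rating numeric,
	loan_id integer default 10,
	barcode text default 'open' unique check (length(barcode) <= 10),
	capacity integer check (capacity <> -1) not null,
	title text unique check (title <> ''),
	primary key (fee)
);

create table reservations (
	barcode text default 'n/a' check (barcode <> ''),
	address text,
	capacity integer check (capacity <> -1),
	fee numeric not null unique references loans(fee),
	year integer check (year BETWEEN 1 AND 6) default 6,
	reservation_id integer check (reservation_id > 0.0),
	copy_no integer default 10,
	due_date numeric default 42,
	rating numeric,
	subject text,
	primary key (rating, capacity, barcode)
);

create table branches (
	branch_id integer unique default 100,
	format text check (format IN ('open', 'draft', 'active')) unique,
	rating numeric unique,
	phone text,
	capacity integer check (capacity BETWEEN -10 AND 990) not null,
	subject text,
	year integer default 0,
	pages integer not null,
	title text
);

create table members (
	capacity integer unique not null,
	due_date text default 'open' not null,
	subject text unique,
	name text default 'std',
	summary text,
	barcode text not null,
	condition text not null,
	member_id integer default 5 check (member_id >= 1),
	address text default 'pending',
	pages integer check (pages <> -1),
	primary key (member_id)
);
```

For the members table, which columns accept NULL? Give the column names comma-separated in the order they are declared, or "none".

subject, name, summary, address, pages

- capacity: declared NOT NULL → not nullable.
- due_date: declared NOT NULL → not nullable.
- subject: UNIQUE does not imply NOT NULL → nullable.
- name: DEFAULT only fills an omitted column; an explicit NULL is still allowed → nullable.
- summary: no NOT NULL constraint applies → nullable.
- barcode: declared NOT NULL → not nullable.
- condition: declared NOT NULL → not nullable.
- member_id: part of the PRIMARY KEY, which implies NOT NULL → not nullable.
- address: DEFAULT only fills an omitted column; an explicit NULL is still allowed → nullable.
- pages: CHECK does not forbid NULL (a CHECK constraint passes when its expression is NULL) → nullable.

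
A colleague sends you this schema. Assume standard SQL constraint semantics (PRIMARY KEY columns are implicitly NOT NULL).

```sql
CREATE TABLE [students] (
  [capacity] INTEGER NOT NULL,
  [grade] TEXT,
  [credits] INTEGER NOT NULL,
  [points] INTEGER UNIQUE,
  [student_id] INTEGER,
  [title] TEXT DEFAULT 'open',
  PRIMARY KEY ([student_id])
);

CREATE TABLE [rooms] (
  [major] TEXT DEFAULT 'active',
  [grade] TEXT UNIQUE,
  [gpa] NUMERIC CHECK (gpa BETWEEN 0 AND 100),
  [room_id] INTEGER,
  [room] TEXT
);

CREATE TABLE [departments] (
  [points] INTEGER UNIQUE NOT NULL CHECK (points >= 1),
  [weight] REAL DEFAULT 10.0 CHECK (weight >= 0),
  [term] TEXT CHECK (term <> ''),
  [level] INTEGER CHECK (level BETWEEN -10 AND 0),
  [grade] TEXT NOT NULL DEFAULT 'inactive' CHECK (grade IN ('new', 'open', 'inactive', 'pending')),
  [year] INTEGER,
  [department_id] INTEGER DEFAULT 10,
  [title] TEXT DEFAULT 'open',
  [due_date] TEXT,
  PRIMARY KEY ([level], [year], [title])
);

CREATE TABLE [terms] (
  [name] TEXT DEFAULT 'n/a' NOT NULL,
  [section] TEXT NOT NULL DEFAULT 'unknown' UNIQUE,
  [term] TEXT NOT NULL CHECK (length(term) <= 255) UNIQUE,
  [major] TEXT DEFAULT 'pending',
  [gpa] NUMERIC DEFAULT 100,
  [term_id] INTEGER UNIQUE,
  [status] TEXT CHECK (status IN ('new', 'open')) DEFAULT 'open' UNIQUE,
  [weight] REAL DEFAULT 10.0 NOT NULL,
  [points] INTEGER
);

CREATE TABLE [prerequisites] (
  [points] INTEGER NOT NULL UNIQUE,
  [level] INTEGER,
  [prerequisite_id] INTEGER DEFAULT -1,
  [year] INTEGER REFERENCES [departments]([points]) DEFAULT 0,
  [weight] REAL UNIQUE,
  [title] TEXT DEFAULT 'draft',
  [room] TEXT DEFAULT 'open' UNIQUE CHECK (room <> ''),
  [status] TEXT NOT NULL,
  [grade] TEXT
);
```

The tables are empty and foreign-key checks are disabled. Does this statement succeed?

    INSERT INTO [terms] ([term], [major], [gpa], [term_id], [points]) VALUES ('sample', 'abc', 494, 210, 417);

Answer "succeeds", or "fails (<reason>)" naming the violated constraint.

succeeds

NOT NULL columns: name defaults to 'n/a'; section defaults to 'unknown'; term is supplied; weight defaults to 10.0.
CHECK constraints: 'sample' satisfies (length(term) <= 255).
No constraint is violated.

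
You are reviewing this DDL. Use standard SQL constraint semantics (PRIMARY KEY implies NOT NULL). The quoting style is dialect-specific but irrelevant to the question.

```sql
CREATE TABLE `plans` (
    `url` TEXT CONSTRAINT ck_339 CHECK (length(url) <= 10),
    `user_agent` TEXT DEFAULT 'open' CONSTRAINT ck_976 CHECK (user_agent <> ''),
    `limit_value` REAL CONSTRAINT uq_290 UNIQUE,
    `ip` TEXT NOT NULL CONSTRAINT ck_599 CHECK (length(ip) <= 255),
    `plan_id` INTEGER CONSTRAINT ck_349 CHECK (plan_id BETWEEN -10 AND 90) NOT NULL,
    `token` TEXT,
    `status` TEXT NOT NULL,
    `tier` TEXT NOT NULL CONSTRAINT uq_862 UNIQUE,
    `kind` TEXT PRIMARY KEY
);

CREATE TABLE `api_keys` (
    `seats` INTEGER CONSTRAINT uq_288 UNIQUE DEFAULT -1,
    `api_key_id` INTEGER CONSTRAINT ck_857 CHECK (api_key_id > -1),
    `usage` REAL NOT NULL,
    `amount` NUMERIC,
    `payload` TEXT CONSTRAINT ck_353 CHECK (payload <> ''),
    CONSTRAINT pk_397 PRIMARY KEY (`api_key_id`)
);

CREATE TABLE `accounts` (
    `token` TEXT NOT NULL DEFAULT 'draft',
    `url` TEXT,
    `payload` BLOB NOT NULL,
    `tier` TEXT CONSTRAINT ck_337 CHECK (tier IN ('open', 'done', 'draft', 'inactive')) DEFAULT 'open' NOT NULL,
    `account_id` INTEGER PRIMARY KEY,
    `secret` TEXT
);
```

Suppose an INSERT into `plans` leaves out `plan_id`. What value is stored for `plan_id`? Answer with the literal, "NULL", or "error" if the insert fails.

error

plan_id has no DEFAULT clause.
Omitting it would insert NULL, but it is declared NOT NULL, so the INSERT fails.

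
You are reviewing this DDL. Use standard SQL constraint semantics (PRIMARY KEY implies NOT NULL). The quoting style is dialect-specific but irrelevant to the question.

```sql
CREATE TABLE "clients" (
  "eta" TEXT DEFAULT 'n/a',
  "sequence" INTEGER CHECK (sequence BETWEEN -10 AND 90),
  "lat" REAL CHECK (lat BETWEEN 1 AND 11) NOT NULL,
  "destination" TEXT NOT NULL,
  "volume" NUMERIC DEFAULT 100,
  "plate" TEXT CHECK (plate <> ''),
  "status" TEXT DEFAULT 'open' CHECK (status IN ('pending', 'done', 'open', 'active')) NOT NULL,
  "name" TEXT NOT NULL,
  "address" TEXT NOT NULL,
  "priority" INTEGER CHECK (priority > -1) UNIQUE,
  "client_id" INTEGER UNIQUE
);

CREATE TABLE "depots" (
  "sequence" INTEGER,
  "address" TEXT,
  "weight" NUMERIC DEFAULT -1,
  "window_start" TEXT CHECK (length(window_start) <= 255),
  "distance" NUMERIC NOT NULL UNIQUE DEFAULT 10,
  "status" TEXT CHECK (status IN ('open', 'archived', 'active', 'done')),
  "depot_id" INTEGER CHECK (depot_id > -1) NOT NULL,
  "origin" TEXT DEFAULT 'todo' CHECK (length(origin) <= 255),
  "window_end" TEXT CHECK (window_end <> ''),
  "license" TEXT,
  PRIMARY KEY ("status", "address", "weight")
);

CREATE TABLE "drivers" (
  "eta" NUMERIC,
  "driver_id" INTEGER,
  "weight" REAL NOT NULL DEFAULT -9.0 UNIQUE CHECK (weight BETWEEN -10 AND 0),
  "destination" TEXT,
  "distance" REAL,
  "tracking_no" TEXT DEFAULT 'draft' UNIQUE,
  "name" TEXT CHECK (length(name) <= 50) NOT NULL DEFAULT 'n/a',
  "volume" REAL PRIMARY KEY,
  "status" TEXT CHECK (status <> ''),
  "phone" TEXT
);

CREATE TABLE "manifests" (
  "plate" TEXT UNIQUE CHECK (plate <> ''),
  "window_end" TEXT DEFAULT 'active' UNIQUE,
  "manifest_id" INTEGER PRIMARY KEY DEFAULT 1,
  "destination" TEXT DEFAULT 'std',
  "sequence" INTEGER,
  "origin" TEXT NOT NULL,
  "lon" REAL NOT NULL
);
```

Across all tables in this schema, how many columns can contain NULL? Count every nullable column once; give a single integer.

22

clients: 6 nullable (eta, sequence, volume, plate, priority, client_id — PK none and explicit NOT NULL columns excluded).
depots: 5 nullable (sequence, window_start, origin, window_end, license — PK (status, address, weight) and explicit NOT NULL columns excluded).
drivers: 7 nullable (eta, driver_id, destination, distance, tracking_no, status, phone — PK (volume) and explicit NOT NULL columns excluded).
manifests: 4 nullable (plate, window_end, destination, sequence — PK (manifest_id) and explicit NOT NULL columns excluded).
Total: 6 + 5 + 7 + 4 = 22.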